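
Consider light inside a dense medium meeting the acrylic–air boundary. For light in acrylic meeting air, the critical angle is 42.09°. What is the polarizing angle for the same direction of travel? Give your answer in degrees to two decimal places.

θ_B ≈ 33.83°

At the critical angle sin θ_c = n₂/n₁, giving n₂/n₁ = sin 42.09° = 0.6703.
Then tan θ_B = n₂/n₁ = 0.6703, so θ_B = arctan 0.6703 = 33.83°.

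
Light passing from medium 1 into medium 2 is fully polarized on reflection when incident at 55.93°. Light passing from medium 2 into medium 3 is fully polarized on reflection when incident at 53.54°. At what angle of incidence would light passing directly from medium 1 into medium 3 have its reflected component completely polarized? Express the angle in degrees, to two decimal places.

Each Brewster angle gives a ratio: n₂/n₁ = tan 55.93° = 1.4787, n₃/n₂ = tan 53.54° = 1.3534.
Multiplying, n₃/n₁ = 1.4787 × 1.3534 = 2.0012, and θ_B(1→3) = arctan 2.0012 = 63.45°.

θ_B ≈ 63.45°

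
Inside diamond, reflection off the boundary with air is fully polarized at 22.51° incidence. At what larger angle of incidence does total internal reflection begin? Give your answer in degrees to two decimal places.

tan θ_B = n₂/n₁ = tan 22.51° = 0.4144.
Total internal reflection: sin θ_c = n₂/n₁ = 0.4144.
θ_c = arcsin(0.4144) = 24.48°.

θ_c ≈ 24.48°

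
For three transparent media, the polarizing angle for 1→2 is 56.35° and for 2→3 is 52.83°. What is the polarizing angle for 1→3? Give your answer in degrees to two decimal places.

n₂/n₁ = tan 56.35° = 1.5023 and n₃/n₂ = tan 52.83° = 1.3189.
Multiplying, n₃/n₁ = 1.5023 × 1.3189 = 1.9813, and θ_B(1→3) = arctan 1.9813 = 63.22°.

θ_B ≈ 63.22°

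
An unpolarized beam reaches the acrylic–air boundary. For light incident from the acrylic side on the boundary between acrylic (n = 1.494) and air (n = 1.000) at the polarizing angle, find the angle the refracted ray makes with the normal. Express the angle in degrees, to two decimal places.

θ_t ≈ 56.20°

tan θ_B = n₂/n₁ = 1.000/1.494 = 0.6693, so θ_B = 33.80°.
Since θ_B + θ_t = 90° at Brewster incidence, θ_t = 90° − 33.80° = 56.20°.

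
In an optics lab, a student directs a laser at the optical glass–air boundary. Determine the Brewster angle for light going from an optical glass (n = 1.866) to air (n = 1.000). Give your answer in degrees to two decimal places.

θ_B ≈ 28.19°

At Brewster's angle the reflected and refracted rays are perpendicular, which with Snell's law gives tan θ_B = n₂/n₁.
tan θ_B = n₂/n₁ = 1.000/1.866 = 0.5359. Taking the arctangent, θ_B = 28.19°.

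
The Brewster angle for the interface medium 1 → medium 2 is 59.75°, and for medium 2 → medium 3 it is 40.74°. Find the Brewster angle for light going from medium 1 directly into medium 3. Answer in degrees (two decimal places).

θ_B ≈ 55.90°

Each Brewster angle gives a ratio: n₂/n₁ = tan 59.75° = 1.7147, n₃/n₂ = tan 40.74° = 0.8614.
Multiplying, n₃/n₁ = 1.7147 × 0.8614 = 1.4770, and θ_B(1→3) = arctan 1.4770 = 55.90°.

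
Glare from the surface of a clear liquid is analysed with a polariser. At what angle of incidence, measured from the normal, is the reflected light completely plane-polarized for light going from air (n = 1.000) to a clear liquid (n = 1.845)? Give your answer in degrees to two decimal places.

θ_B ≈ 61.54°

The reflected p-component vanishes when tan θ_B = n₂/n₁.
Brewster's condition: tan θ_B = n₂/n₁ = 1.845/1.000 = 1.8450.
θ_B = arctan(1.8450) = 61.54°.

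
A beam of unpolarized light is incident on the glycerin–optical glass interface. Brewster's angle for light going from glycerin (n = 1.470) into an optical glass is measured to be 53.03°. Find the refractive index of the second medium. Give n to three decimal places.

Brewster's law: tan θ_B = n₂/n₁ (light incident in glycerin, refracted into an optical glass).
n₂ = n₁ tan θ_B = 1.470 × tan 53.03° = 1.953.

n ≈ 1.953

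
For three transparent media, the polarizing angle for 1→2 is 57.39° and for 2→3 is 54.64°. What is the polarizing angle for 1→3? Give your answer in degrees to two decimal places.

θ_B ≈ 65.58°

tan θ_B(1→2) = n₂/n₁ = tan 57.39° = 1.5631.
tan θ_B(2→3) = n₃/n₂ = tan 54.64° = 1.4092.
Multiplying, n₃/n₁ = 1.5631 × 1.4092 = 2.2027, and θ_B(1→3) = arctan 2.2027 = 65.58°.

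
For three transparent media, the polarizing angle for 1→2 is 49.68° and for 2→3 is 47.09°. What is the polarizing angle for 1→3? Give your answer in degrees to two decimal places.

θ_B ≈ 51.73°

n₂/n₁ = tan 49.68° = 1.1783 and n₃/n₂ = tan 47.09° = 1.0758.
So n₃/n₁ = (n₂/n₁)(n₃/n₂) = 1.1783 × 1.0758 = 1.2676.
θ_B(1→3) = arctan(1.2676) = 51.73°.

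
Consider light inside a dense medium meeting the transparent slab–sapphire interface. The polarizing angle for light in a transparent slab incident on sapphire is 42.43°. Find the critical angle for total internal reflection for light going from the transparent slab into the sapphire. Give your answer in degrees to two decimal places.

θ_c ≈ 66.08°

n₂/n₁ = tan 42.43° = 0.9141; the critical angle satisfies sin θ_c = n₂/n₁.
θ_c = arcsin(0.9141) = 66.08°.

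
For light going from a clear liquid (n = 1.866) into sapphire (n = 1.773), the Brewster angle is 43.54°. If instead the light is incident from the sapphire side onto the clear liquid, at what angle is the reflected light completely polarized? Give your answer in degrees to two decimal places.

θ_B' ≈ 46.46°

Reversing the direction swaps n₁ and n₂, so tan θ_B' = 1/tan θ_B and θ_B' = 90° − θ_B.
Hence θ_B' = 90° − 43.54° = 46.46°.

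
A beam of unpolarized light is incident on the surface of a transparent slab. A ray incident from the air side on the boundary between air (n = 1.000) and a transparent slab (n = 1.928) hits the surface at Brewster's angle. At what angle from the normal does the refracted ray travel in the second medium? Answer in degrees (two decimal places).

θ_t ≈ 27.41°

θ_B = arctan(n₂/n₁) = arctan(1.928/1.000) = 62.59°.
The refracted ray is perpendicular to the reflected ray, so θ_t = 90° − θ_B = 27.41°.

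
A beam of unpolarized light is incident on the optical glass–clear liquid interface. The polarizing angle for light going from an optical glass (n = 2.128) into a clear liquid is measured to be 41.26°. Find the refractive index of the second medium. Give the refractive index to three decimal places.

n ≈ 1.867

At the polarizing angle, tan θ_B = n₂/n₁ with n₁ on the incident side (an optical glass) and n₂ on the transmitted side (a clear liquid).
n₂ = n₁ tan θ_B = 2.128 × tan 41.26° = 1.867.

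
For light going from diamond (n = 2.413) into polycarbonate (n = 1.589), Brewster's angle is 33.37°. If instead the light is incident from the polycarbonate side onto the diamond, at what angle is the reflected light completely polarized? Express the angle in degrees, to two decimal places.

θ_B' ≈ 56.63°

tan θ_B' = n₁/n₂ = 1/tan θ_B, so θ_B' = 90° − θ_B.
θ_B' = 90° − 33.37° = 56.63°.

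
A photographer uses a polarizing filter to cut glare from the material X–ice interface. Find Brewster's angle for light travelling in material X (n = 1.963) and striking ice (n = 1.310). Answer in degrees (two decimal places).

θ_B ≈ 33.72°

Here n₂/n₁ = 1.310/1.963 = 0.6673, and Brewster's law gives tan θ_B = n₂/n₁. Taking the arctangent, θ_B = 33.72°.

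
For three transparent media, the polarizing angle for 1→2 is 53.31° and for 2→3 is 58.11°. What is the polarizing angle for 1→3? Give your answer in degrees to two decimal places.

tan θ_B(1→2) = n₂/n₁ = tan 53.31° = 1.3421.
tan θ_B(2→3) = n₃/n₂ = tan 58.11° = 1.6072.
Multiplying, n₃/n₁ = 1.3421 × 1.6072 = 2.1570, and θ_B(1→3) = arctan 2.1570 = 65.13°.

θ_B ≈ 65.13°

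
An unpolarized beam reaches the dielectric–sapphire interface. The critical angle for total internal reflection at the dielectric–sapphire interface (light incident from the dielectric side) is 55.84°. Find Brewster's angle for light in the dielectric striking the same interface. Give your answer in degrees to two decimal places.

sin θ_c = n₂/n₁, so n₂/n₁ = sin 55.84° = 0.8275.
Brewster: tan θ_B = n₂/n₁ = 0.8275.
θ_B = arctan(0.8275) = 39.61°.

θ_B ≈ 39.61°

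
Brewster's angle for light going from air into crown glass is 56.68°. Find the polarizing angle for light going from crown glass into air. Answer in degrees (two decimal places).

θ_B' ≈ 33.32°

tan θ_B' = n₁/n₂ = 1/tan θ_B, so θ_B' = 90° − θ_B.
θ_B' = 90° − 56.68° = 33.32°.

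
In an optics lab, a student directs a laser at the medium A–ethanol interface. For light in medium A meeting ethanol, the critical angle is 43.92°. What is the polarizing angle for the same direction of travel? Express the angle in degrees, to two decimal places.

sin θ_c = n₂/n₁, so n₂/n₁ = sin 43.92° = 0.6937.
Brewster: tan θ_B = n₂/n₁ = 0.6937.
θ_B = arctan(0.6937) = 34.75°.

θ_B ≈ 34.75°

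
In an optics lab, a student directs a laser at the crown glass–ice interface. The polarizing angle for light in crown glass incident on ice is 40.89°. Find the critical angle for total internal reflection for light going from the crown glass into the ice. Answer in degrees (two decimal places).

θ_c ≈ 59.99°

From Brewster, n₂/n₁ = tan θ_B = tan 40.89° = 0.8659.
Then sin θ_c = n₂/n₁ = 0.8659, so θ_c = arcsin 0.8659 = 59.99°.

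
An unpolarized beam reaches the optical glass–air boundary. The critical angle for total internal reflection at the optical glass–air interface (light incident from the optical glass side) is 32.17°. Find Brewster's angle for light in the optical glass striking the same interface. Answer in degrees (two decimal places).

n₂/n₁ = sin θ_c = sin 32.17° = 0.5324.
tan θ_B equals the same ratio, so θ_B = arctan(0.5324) = 28.03°.

θ_B ≈ 28.03°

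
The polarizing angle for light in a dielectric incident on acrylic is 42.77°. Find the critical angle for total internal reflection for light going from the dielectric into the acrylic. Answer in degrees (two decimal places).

From Brewster, n₂/n₁ = tan θ_B = tan 42.77° = 0.9250.
Then sin θ_c = n₂/n₁ = 0.9250, so θ_c = arcsin 0.9250 = 67.67°.

θ_c ≈ 67.67°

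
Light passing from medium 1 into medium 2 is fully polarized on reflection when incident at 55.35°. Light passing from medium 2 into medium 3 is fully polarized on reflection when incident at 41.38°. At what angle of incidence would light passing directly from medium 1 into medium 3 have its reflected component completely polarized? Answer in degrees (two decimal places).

θ_B ≈ 51.89°

Each Brewster angle gives a ratio: n₂/n₁ = tan 55.35° = 1.4469, n₃/n₂ = tan 41.38° = 0.8810.
So n₃/n₁ = (n₂/n₁)(n₃/n₂) = 1.4469 × 0.8810 = 1.2747.
θ_B(1→3) = arctan(1.2747) = 51.89°.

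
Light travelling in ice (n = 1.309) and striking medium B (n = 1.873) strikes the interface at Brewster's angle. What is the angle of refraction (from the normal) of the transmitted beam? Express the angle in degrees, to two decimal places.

θ_B = arctan(n₂/n₁) = arctan(1.873/1.309) = 55.05°.
At Brewster's angle the reflected and refracted rays are perpendicular, so θ_t = 90° − θ_B = 90° − 55.05° = 34.95°.

θ_t ≈ 34.95°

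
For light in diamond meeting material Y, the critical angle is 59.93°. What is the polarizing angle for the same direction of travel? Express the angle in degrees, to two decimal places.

At the critical angle sin θ_c = n₂/n₁, giving n₂/n₁ = sin 59.93° = 0.8654.
Then tan θ_B = n₂/n₁ = 0.8654, so θ_B = arctan 0.8654 = 40.87°.

θ_B ≈ 40.87°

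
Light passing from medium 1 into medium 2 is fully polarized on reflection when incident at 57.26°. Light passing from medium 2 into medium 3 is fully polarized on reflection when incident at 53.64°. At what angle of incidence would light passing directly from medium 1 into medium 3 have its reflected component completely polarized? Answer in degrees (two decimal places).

tan θ_B(1→2) = n₂/n₁ = tan 57.26° = 1.5553.
tan θ_B(2→3) = n₃/n₂ = tan 53.64° = 1.3584.
n₃/n₁ = 2.1126. Then tan θ_B(1→3) = n₃/n₁, so θ_B(1→3) = arctan(2.1126) = 64.67°.

θ_B ≈ 64.67°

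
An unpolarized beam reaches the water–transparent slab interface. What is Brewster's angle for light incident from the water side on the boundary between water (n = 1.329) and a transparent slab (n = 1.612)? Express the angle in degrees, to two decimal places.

θ_B ≈ 50.50°

tan θ_B = n₂/n₁ = 1.612/1.329 = 1.2129. Taking the arctangent, θ_B = 50.50°.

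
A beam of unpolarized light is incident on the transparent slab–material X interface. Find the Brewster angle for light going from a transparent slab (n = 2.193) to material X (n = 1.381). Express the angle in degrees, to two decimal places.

θ_B ≈ 32.20°

tan θ_B = n₂/n₁ = 1.381/2.193 = 0.6297.
θ_B = arctan(0.6297) = 32.20°.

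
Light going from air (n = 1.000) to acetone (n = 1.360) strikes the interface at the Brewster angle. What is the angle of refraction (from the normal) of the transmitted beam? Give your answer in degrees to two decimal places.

θ_t ≈ 36.33°

First find Brewster's angle: tan θ_B = 1.360/1.000 = 1.3600, giving θ_B = 53.67°.
The refracted ray is perpendicular to the reflected ray, so θ_t = 90° − θ_B = 36.33°.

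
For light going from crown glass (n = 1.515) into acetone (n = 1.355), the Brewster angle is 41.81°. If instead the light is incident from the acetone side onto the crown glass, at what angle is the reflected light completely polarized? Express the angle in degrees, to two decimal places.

Reversing the direction swaps n₁ and n₂, so tan θ_B' = 1/tan θ_B and θ_B' = 90° − θ_B.
Hence θ_B' = 90° − 41.81° = 48.19°.

θ_B' ≈ 48.19°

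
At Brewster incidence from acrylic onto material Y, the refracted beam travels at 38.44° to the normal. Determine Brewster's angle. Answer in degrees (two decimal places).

θ_B ≈ 51.56°

Brewster's condition makes the reflected and refracted beams perpendicular: θ_B + θ_t = 90°.
So θ_B = 90° − θ_t = 90° − 38.44° = 51.56°.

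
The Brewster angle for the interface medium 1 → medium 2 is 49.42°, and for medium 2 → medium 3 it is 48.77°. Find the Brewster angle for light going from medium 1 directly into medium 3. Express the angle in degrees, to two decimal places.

tan θ_B(1→2) = n₂/n₁ = tan 49.42° = 1.1675.
tan θ_B(2→3) = n₃/n₂ = tan 48.77° = 1.1411.
Multiplying, n₃/n₁ = 1.1675 × 1.1411 = 1.3323, and θ_B(1→3) = arctan 1.3323 = 53.11°.

θ_B ≈ 53.11°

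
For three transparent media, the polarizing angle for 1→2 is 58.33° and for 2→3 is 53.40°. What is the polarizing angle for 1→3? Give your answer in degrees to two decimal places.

θ_B ≈ 65.39°

Each Brewster angle gives a ratio: n₂/n₁ = tan 58.33° = 1.6210, n₃/n₂ = tan 53.40° = 1.3465.
n₃/n₁ = 2.1827. Then tan θ_B(1→3) = n₃/n₁, so θ_B(1→3) = arctan(2.1827) = 65.39°.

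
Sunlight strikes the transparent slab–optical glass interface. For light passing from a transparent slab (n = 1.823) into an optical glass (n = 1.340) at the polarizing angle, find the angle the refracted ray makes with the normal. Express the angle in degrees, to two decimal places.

θ_t ≈ 53.68°

First find Brewster's angle: tan θ_B = 1.340/1.823 = 0.7351, giving θ_B = 36.32°.
At Brewster's angle the reflected and refracted rays are perpendicular, so θ_t = 90° − θ_B = 90° − 36.32° = 53.68°.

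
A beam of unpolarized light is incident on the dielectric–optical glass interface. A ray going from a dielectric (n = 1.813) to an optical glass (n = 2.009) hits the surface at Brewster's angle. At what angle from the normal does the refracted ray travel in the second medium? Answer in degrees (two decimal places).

tan θ_B = n₂/n₁ = 2.009/1.813 = 1.1081, so θ_B = 47.94°.
At Brewster's angle the reflected and refracted rays are perpendicular, so θ_t = 90° − θ_B = 90° − 47.94° = 42.06°.

θ_t ≈ 42.06°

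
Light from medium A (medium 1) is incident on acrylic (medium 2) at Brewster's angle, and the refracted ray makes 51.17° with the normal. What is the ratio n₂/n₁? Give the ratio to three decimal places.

n₂/n₁ ≈ 0.805

At Brewster incidence θ_B = 90° − θ_t = 90° − 51.17° = 38.83°.
tan θ_B = n₂/n₁, so n₂/n₁ = tan 38.83° = 0.805.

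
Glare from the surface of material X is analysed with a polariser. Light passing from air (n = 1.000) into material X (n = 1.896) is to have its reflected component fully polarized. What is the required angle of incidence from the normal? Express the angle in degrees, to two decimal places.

θ_B ≈ 62.19°

Here n₂/n₁ = 1.896/1.000 = 1.8960, and Brewster's law gives tan θ_B = n₂/n₁.
θ_B = arctan(1.8960) = 62.19°.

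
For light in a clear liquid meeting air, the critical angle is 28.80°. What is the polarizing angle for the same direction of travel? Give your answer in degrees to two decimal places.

θ_B ≈ 25.72°

n₂/n₁ = sin θ_c = sin 28.80° = 0.4818.
tan θ_B equals the same ratio, so θ_B = arctan(0.4818) = 25.72°.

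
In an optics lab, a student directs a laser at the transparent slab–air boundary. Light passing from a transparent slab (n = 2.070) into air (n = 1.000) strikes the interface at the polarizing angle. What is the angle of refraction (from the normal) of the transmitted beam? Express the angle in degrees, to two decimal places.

θ_t ≈ 64.22°

First find Brewster's angle: tan θ_B = 1.000/2.070 = 0.4831, giving θ_B = 25.78°.
At Brewster's angle the reflected and refracted rays are perpendicular, so θ_t = 90° − θ_B = 90° − 25.78° = 64.22°.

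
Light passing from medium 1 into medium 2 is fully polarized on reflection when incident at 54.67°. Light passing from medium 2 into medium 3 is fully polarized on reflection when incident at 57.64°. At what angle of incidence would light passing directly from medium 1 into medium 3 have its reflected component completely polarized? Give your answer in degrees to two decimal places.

θ_B ≈ 65.81°

Each Brewster angle gives a ratio: n₂/n₁ = tan 54.67° = 1.4108, n₃/n₂ = tan 57.64° = 1.5782.
So n₃/n₁ = (n₂/n₁)(n₃/n₂) = 1.4108 × 1.5782 = 2.2265.
θ_B(1→3) = arctan(2.2265) = 65.81°.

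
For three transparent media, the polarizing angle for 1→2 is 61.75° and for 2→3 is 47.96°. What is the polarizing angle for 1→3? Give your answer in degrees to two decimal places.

tan θ_B(1→2) = n₂/n₁ = tan 61.75° = 1.8611.
tan θ_B(2→3) = n₃/n₂ = tan 47.96° = 1.1091.
So n₃/n₁ = (n₂/n₁)(n₃/n₂) = 1.8611 × 1.1091 = 2.0641.
θ_B(1→3) = arctan(2.0641) = 64.15°.

θ_B ≈ 64.15°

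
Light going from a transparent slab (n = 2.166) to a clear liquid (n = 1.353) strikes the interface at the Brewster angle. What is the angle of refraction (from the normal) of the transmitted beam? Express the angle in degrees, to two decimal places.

θ_B = arctan(n₂/n₁) = arctan(1.353/2.166) = 31.99°.
At Brewster's angle the reflected and refracted rays are perpendicular, so θ_t = 90° − θ_B = 90° − 31.99° = 58.01°.

θ_t ≈ 58.01°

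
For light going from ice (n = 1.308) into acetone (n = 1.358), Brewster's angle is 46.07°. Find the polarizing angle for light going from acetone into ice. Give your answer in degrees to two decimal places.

θ_B' ≈ 43.93°

Reversing the direction swaps n₁ and n₂, so tan θ_B' = 1/tan θ_B and θ_B' = 90° − θ_B.
Hence θ_B' = 90° − 46.07° = 43.93°.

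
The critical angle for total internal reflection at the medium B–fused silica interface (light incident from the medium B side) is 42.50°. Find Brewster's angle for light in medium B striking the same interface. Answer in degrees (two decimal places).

At the critical angle sin θ_c = n₂/n₁, giving n₂/n₁ = sin 42.50° = 0.6756.
Then tan θ_B = n₂/n₁ = 0.6756, so θ_B = arctan 0.6756 = 34.04°.

θ_B ≈ 34.04°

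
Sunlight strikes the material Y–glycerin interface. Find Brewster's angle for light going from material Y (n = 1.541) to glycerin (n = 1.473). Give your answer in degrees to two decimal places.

θ_B ≈ 43.71°

Here n₂/n₁ = 1.473/1.541 = 0.9559, and Brewster's law gives tan θ_B = n₂/n₁.
θ_B = arctan(0.9559) = 43.71°.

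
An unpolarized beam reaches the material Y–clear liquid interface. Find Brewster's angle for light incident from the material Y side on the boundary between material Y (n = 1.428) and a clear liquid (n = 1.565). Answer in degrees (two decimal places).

θ_B ≈ 47.62°

At Brewster's angle the reflected and refracted rays are perpendicular, which with Snell's law gives tan θ_B = n₂/n₁.
Here n₂/n₁ = 1.565/1.428 = 1.0959, and Brewster's law gives tan θ_B = n₂/n₁. Taking the arctangent, θ_B = 47.62°.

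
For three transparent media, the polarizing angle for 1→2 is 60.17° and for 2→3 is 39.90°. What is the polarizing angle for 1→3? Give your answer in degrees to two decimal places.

θ_B ≈ 55.56°

Each Brewster angle gives a ratio: n₂/n₁ = tan 60.17° = 1.7440, n₃/n₂ = tan 39.90° = 0.8361.
Multiplying, n₃/n₁ = 1.7440 × 0.8361 = 1.4582, and θ_B(1→3) = arctan 1.4582 = 55.56°.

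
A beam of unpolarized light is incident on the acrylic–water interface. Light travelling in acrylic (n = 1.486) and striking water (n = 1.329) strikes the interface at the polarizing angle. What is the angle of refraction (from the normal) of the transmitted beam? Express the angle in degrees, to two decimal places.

θ_B = arctan(n₂/n₁) = arctan(1.329/1.486) = 41.81°.
The refracted ray is perpendicular to the reflected ray, so θ_t = 90° − θ_B = 48.19°.

θ_t ≈ 48.19°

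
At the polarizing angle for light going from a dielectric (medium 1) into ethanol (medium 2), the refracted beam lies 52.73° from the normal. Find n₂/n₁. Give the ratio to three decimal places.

θ_B + θ_t = 90°, so θ_B = 90° − 52.73° = 37.27°.
Then n₂/n₁ = tan θ_B = tan 37.27° = 0.761.

n₂/n₁ ≈ 0.761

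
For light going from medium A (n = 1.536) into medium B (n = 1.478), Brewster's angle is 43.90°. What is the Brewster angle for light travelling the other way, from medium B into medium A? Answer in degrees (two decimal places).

θ_B' ≈ 46.10°

Reversing the direction swaps n₁ and n₂, so tan θ_B' = 1/tan θ_B and θ_B' = 90° − θ_B.
Hence θ_B' = 90° − 43.90° = 46.10°.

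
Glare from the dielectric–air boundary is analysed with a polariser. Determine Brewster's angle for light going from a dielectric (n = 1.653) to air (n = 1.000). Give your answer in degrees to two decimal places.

θ_B ≈ 31.17°

Brewster's condition: tan θ_B = n₂/n₁ = 1.000/1.653 = 0.6050.
So θ_B = arctan 0.6050 = 31.17°.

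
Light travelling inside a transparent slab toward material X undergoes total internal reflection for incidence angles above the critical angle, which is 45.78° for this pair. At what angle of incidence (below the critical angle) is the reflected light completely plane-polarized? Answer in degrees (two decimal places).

sin θ_c = n₂/n₁, so n₂/n₁ = sin 45.78° = 0.7167.
Brewster: tan θ_B = n₂/n₁ = 0.7167.
θ_B = arctan(0.7167) = 35.63°.

θ_B ≈ 35.63°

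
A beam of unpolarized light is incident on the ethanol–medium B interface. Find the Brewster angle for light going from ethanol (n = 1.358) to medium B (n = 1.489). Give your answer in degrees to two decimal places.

tan θ_B = n₂/n₁ = 1.489/1.358 = 1.0965. Taking the arctangent, θ_B = 47.63°.

θ_B ≈ 47.63°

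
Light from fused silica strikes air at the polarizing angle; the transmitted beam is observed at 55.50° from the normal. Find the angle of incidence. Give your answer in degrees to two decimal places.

θ_B ≈ 34.50°

Brewster's condition makes the reflected and refracted beams perpendicular: θ_B + θ_t = 90°.
θ_B = 90° − 55.50° = 34.50°.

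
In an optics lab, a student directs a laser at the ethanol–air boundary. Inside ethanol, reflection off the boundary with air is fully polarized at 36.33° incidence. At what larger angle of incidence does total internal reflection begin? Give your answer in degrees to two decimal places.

n₂/n₁ = tan 36.33° = 0.7354; the critical angle satisfies sin θ_c = n₂/n₁.
θ_c = arcsin(0.7354) = 47.34°.

θ_c ≈ 47.34°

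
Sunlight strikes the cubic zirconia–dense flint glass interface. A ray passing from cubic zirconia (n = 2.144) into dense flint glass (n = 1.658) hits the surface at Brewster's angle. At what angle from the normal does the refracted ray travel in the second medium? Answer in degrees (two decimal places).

θ_t ≈ 52.28°

tan θ_B = n₂/n₁ = 1.658/2.144 = 0.7733, so θ_B = 37.72°.
At Brewster's angle the reflected and refracted rays are perpendicular, so θ_t = 90° − θ_B = 90° − 37.72° = 52.28°.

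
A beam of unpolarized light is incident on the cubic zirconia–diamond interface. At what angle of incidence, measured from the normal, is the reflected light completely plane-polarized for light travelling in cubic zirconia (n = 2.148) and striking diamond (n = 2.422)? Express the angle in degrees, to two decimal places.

θ_B ≈ 48.43°

Here n₂/n₁ = 2.422/2.148 = 1.1276, and Brewster's law gives tan θ_B = n₂/n₁.
So θ_B = arctan 1.1276 = 48.43°.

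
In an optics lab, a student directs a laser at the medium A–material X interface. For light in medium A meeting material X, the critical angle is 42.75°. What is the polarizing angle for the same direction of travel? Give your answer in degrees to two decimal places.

sin θ_c = n₂/n₁, so n₂/n₁ = sin 42.75° = 0.6788.
Brewster: tan θ_B = n₂/n₁ = 0.6788.
θ_B = arctan(0.6788) = 34.17°.

θ_B ≈ 34.17°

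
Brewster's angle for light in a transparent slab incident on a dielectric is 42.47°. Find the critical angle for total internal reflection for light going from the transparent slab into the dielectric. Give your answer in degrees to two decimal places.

θ_c ≈ 66.26°

n₂/n₁ = tan 42.47° = 0.9154; the critical angle satisfies sin θ_c = n₂/n₁.
θ_c = arcsin(0.9154) = 66.26°.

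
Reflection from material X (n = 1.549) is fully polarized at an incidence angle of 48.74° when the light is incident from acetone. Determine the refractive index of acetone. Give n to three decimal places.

Brewster's law: tan θ_B = n₂/n₁ (light incident in acetone, refracted into material X).
n₁ = n₂ / tan θ_B = 1.549 / tan 48.74° = 1.359.

n ≈ 1.359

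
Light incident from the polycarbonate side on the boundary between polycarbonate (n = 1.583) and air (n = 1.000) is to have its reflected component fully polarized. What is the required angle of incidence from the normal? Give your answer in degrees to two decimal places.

The reflected p-component vanishes when tan θ_B = n₂/n₁.
Brewster's condition: tan θ_B = n₂/n₁ = 1.000/1.583 = 0.6317.
So θ_B = arctan 0.6317 = 32.28°.

θ_B ≈ 32.28°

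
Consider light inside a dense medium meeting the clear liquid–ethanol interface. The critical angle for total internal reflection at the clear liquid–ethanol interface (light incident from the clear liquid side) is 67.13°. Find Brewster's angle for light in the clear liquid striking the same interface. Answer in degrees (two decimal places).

sin θ_c = n₂/n₁, so n₂/n₁ = sin 67.13° = 0.9214.
Brewster: tan θ_B = n₂/n₁ = 0.9214.
θ_B = arctan(0.9214) = 42.66°.

θ_B ≈ 42.66°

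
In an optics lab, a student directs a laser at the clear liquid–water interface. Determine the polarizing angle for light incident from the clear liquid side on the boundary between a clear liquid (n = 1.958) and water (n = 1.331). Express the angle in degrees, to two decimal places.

Here n₂/n₁ = 1.331/1.958 = 0.6798, and Brewster's law gives tan θ_B = n₂/n₁. Taking the arctangent, θ_B = 34.21°.

θ_B ≈ 34.21°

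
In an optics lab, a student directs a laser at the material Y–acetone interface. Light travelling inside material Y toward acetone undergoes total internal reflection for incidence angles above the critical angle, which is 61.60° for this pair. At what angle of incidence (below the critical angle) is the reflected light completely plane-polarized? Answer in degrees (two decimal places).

θ_B ≈ 41.34°

At the critical angle sin θ_c = n₂/n₁, giving n₂/n₁ = sin 61.60° = 0.8796.
Then tan θ_B = n₂/n₁ = 0.8796, so θ_B = arctan 0.8796 = 41.34°.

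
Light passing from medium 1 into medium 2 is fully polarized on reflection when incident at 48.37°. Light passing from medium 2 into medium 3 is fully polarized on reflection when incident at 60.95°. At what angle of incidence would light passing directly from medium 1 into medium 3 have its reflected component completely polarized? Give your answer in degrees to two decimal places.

θ_B ≈ 63.73°

n₂/n₁ = tan 48.37° = 1.1251 and n₃/n₂ = tan 60.95° = 1.8003.
Multiplying, n₃/n₁ = 1.1251 × 1.8003 = 2.0256, and θ_B(1→3) = arctan 2.0256 = 63.73°.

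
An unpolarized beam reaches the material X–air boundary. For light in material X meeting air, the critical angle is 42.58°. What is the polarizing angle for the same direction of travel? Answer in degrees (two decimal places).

sin θ_c = n₂/n₁, so n₂/n₁ = sin 42.58° = 0.6766.
Brewster: tan θ_B = n₂/n₁ = 0.6766.
θ_B = arctan(0.6766) = 34.08°.

θ_B ≈ 34.08°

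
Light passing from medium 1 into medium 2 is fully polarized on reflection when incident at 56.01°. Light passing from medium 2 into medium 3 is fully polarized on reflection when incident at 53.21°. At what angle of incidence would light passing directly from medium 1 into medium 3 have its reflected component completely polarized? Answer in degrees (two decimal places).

n₂/n₁ = tan 56.01° = 1.4831 and n₃/n₂ = tan 53.21° = 1.3372.
Multiplying, n₃/n₁ = 1.4831 × 1.3372 = 1.9832, and θ_B(1→3) = arctan 1.9832 = 63.24°.

θ_B ≈ 63.24°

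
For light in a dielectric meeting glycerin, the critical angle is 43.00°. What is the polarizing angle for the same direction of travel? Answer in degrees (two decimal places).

At the critical angle sin θ_c = n₂/n₁, giving n₂/n₁ = sin 43.00° = 0.6820.
Then tan θ_B = n₂/n₁ = 0.6820, so θ_B = arctan 0.6820 = 34.29°.

θ_B ≈ 34.29°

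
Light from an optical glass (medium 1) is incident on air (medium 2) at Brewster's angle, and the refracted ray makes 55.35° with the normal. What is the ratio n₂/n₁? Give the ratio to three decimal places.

n₂/n₁ ≈ 0.691

θ_B + θ_t = 90°, so θ_B = 90° − 55.35° = 34.65°.
Then n₂/n₁ = tan θ_B = tan 34.65° = 0.691.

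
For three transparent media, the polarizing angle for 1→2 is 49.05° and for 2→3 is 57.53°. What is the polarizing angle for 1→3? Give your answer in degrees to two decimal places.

θ_B ≈ 61.09°

tan θ_B(1→2) = n₂/n₁ = tan 49.05° = 1.1524.
tan θ_B(2→3) = n₃/n₂ = tan 57.53° = 1.5715.
n₃/n₁ = 1.8110. Then tan θ_B(1→3) = n₃/n₁, so θ_B(1→3) = arctan(1.8110) = 61.09°.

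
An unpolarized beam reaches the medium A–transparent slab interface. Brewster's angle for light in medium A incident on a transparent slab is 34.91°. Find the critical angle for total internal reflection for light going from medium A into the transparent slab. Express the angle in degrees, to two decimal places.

θ_c ≈ 44.26°

tan θ_B = n₂/n₁ = tan 34.91° = 0.6979.
Total internal reflection: sin θ_c = n₂/n₁ = 0.6979.
θ_c = arcsin(0.6979) = 44.26°.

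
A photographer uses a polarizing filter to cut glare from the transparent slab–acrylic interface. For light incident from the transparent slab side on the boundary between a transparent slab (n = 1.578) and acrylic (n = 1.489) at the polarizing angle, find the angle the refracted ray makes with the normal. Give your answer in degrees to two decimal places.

First find Brewster's angle: tan θ_B = 1.489/1.578 = 0.9436, giving θ_B = 43.34°.
The refracted ray is perpendicular to the reflected ray, so θ_t = 90° − θ_B = 46.66°.

θ_t ≈ 46.66°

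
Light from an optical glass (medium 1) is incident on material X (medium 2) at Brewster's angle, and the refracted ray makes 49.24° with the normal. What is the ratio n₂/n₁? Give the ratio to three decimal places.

At Brewster incidence θ_B = 90° − θ_t = 90° − 49.24° = 40.76°.
tan θ_B = n₂/n₁, so n₂/n₁ = tan 40.76° = 0.862.

n₂/n₁ ≈ 0.862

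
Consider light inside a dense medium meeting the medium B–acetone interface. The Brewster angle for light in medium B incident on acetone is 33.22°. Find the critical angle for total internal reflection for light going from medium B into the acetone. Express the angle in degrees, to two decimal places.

θ_c ≈ 40.91°

n₂/n₁ = tan 33.22° = 0.6549; the critical angle satisfies sin θ_c = n₂/n₁.
θ_c = arcsin(0.6549) = 40.91°.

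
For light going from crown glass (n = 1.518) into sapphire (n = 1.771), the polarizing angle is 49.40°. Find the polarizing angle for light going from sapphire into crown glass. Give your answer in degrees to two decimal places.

Reversing the direction swaps n₁ and n₂, so tan θ_B' = 1/tan θ_B and θ_B' = 90° − θ_B.
Hence θ_B' = 90° − 49.40° = 40.60°.

θ_B' ≈ 40.60°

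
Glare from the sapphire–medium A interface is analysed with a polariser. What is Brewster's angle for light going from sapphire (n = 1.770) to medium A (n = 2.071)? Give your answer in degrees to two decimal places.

Here n₂/n₁ = 2.071/1.770 = 1.1701, and Brewster's law gives tan θ_B = n₂/n₁.
So θ_B = arctan 1.1701 = 49.48°.

θ_B ≈ 49.48°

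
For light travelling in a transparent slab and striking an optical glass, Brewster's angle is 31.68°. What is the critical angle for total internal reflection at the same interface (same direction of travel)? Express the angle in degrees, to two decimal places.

From Brewster, n₂/n₁ = tan θ_B = tan 31.68° = 0.6171.
Then sin θ_c = n₂/n₁ = 0.6171, so θ_c = arcsin 0.6171 = 38.11°.

θ_c ≈ 38.11°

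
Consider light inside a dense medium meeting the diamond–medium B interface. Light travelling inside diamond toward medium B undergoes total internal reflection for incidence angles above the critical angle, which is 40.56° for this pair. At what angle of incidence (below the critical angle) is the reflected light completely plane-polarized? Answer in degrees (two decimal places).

sin θ_c = n₂/n₁, so n₂/n₁ = sin 40.56° = 0.6502.
Brewster: tan θ_B = n₂/n₁ = 0.6502.
θ_B = arctan(0.6502) = 33.03°.

θ_B ≈ 33.03°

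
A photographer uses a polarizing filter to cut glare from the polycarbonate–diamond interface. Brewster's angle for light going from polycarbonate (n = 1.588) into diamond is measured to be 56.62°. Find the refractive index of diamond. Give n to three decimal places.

n ≈ 2.410

At Brewster's angle, tan θ_B = n₂/n₁ with n₁ on the incident side (polycarbonate) and n₂ on the transmitted side (diamond).
n₂ = n₁ tan θ_B = 1.588 × tan 56.62° = 2.410.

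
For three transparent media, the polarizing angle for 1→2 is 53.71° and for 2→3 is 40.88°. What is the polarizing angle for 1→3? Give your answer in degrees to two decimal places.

Each Brewster angle gives a ratio: n₂/n₁ = tan 53.71° = 1.3618, n₃/n₂ = tan 40.88° = 0.8656.
n₃/n₁ = 1.1788. Then tan θ_B(1→3) = n₃/n₁, so θ_B(1→3) = arctan(1.1788) = 49.69°.

θ_B ≈ 49.69°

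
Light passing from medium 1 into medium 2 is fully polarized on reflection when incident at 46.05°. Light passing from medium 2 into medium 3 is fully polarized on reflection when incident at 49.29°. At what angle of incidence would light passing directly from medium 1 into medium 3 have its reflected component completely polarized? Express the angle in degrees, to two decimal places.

Each Brewster angle gives a ratio: n₂/n₁ = tan 46.05° = 1.0373, n₃/n₂ = tan 49.29° = 1.1622.
n₃/n₁ = 1.2056. Then tan θ_B(1→3) = n₃/n₁, so θ_B(1→3) = arctan(1.2056) = 50.33°.

θ_B ≈ 50.33°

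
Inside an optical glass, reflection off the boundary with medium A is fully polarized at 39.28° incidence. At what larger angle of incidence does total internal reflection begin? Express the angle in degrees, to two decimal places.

From Brewster, n₂/n₁ = tan θ_B = tan 39.28° = 0.8179.
Then sin θ_c = n₂/n₁ = 0.8179, so θ_c = arcsin 0.8179 = 54.88°.

θ_c ≈ 54.88°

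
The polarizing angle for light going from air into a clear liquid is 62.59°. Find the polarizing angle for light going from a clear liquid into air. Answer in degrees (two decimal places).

θ_B' ≈ 27.41°

tan θ_B' = n₁/n₂ = 1/tan θ_B, so θ_B' = 90° − θ_B.
θ_B' = 90° − 62.59° = 27.41°.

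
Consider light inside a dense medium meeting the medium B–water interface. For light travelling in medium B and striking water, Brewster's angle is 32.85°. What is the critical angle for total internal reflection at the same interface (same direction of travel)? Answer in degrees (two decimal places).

θ_c ≈ 40.22°

tan θ_B = n₂/n₁ = tan 32.85° = 0.6457.
Total internal reflection: sin θ_c = n₂/n₁ = 0.6457.
θ_c = arcsin(0.6457) = 40.22°.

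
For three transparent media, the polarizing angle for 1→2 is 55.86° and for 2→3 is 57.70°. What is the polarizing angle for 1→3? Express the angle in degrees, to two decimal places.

θ_B ≈ 66.80°

tan θ_B(1→2) = n₂/n₁ = tan 55.86° = 1.4748.
tan θ_B(2→3) = n₃/n₂ = tan 57.70° = 1.5818.
n₃/n₁ = 2.3329. Then tan θ_B(1→3) = n₃/n₁, so θ_B(1→3) = arctan(2.3329) = 66.80°.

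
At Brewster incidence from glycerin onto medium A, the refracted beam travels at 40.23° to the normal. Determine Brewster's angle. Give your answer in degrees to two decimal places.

At Brewster's angle the reflected and refracted rays are perpendicular, so θ_B + θ_t = 90°.
θ_B = 90° − 40.23° = 49.77°.

θ_B ≈ 49.77°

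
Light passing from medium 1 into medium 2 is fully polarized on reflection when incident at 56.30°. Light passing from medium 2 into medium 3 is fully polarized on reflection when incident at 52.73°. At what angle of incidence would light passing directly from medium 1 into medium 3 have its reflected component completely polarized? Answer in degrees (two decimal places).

θ_B ≈ 63.09°

n₂/n₁ = tan 56.30° = 1.4994 and n₃/n₂ = tan 52.73° = 1.3141.
So n₃/n₁ = (n₂/n₁)(n₃/n₂) = 1.4994 × 1.3141 = 1.9704.
θ_B(1→3) = arctan(1.9704) = 63.09°.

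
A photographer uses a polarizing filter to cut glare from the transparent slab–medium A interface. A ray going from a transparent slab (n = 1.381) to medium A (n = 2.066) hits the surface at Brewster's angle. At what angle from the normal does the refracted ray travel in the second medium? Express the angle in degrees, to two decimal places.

θ_t ≈ 33.76°

First find Brewster's angle: tan θ_B = 2.066/1.381 = 1.4960, giving θ_B = 56.24°.
The refracted ray is perpendicular to the reflected ray, so θ_t = 90° − θ_B = 33.76°.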